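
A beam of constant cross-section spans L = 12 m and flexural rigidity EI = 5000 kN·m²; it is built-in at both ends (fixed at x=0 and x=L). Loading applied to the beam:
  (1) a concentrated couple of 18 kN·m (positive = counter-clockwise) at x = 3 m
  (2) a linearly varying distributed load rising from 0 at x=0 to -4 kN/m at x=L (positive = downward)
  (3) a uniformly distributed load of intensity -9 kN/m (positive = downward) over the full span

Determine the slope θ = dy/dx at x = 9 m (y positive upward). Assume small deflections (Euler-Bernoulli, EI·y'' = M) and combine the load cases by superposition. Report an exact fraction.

Load 1 — applied couple M₀=18 kN·m at a=3 m (b=L-a=9):
  θ_1 = (R_Ax²/2 - M_Ax - M₀(x-a))/EI  [x>a] with R_A=27/16, M_A=-27/8 = ((27/16)·9²/2 - (-27/8)·9 - 18·(9-3))/5000 = -297/160000 rad
Load 2 — triangular load w₀=-4 kN/m (0→w₀ over full span):
  θ_2 = -w₀(2x(L-x)(L-2x)(x+2L)+x²(L-x)²)/(120LEI) = -(-4)·(2·9·(12-9)·(12-2·9)·(9+2·12)+9²·(12-9)²)/(120·12·5000) = -1107/200000 rad
Load 3 — uniform load w=-9 kN/m over full span:
  θ_3 = -wx(L-x)(L-2x)/(12EI) = -(-9)·9·(12-9)·(12-2·9)/(12·5000) = -243/10000 rad
Superposition: θ = Σ θ_i = -25353/800000 rad ≈ -0.031691 rad

θ(9) = -25353/800000 rad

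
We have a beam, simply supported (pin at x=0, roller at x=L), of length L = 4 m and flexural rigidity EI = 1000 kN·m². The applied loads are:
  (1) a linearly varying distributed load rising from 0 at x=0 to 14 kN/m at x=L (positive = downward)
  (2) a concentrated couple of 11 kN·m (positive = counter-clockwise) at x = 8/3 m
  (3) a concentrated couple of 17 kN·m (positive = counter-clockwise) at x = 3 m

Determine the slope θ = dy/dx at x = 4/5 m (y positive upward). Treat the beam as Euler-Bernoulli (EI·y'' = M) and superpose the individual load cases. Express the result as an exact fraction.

Load 1 — triangular load w₀=14 kN/m (0→w₀ over full span):
  θ_1 = -w₀(7L⁴-30L²x²+15x⁴)/(360LEI) = -14·(7·4⁴-30·4²·(4/5)²+15·(4/5)⁴)/(360·4·1000) = -10192/703125 rad
Load 2 — applied couple M₀=11 kN·m at a=8/3 m (b=L-a=4/3):
  θ_2 = (M₀x²/(2L)+C₁)/EI  [x≤a] with C₁=M₀(3b²-L²)/(6L)=-44/9 = (11·(4/5)²/(2·4)+(-44/9))/1000 = -451/112500 rad
Load 3 — applied couple M₀=17 kN·m at a=3 m (b=L-a=1):
  θ_3 = (M₀x²/(2L)+C₁)/EI  [x≤a] with C₁=M₀(3b²-L²)/(6L)=-221/24 = (17·(4/5)²/(2·4)+(-221/24))/1000 = -4709/600000 rad
Superposition: θ = Σ θ_i = -1185863/45000000 rad ≈ -0.026353 rad

θ(4/5) = -1185863/45000000 rad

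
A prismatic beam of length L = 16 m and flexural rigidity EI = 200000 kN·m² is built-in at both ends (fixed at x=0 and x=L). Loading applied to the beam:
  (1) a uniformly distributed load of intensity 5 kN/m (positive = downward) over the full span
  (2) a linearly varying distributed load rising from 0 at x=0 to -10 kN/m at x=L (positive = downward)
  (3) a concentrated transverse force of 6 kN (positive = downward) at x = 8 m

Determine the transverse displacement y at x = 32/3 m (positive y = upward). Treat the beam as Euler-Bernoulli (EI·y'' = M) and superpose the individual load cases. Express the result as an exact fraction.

y(32/3) = -568/2278125 m

Load 1 — uniform load w=5 kN/m over full span:
  y_1 = -wx²(L-x)²/(24EI) = -5·(32/3)²·(16-(32/3))²/(24·200000) = -512/151875 m
Load 2 — triangular load w₀=-10 kN/m (0→w₀ over full span):
  y_2 = -w₀x²(L-x)²(x+2L)/(120LEI) = -(-10)·(32/3)²·(16-(32/3))²·((32/3)+2·16)/(120·16·200000) = 8192/2278125 m
Load 3 — point force P=6 kN at a=8 m (b=L-a=8):
  y_3 = -Pa²(L-x)²(3bL-(3b+a)(L-x))/(6L³EI)  [x>a] = -6·8²·(16-(32/3))²·(3·8·16-(3·8+8)·(16-(32/3)))/(6·16³·200000) = -8/16875 m
Superposition: y = Σ y_i = -568/2278125 m ≈ -0.000249 m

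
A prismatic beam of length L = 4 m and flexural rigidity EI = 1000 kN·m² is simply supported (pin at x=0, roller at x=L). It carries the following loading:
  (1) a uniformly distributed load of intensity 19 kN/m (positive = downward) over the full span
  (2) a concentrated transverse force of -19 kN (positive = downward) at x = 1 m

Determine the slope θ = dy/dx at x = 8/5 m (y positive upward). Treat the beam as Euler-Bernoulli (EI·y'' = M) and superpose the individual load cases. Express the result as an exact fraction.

Load 1 — uniform load w=19 kN/m over full span:
  θ_1 = -w(L³-6Lx²+4x³)/(24EI) = -19·(4³-6·4·(8/5)²+4·(8/5)³)/(24·1000) = -703/46875 rad
Load 2 — point force P=-19 kN at a=1 m (b=L-a=3):
  θ_2 = -Pa(2L²-6Lx+3x²+a²)/(6LEI)  [x>a] = -(-19)·1·(2·4²-6·4·(8/5)+3·(8/5)²+1²)/(6·4·1000) = 361/200000 rad
Superposition: θ = Σ θ_i = -39577/3000000 rad ≈ -0.013192 rad

θ(8/5) = -39577/3000000 rad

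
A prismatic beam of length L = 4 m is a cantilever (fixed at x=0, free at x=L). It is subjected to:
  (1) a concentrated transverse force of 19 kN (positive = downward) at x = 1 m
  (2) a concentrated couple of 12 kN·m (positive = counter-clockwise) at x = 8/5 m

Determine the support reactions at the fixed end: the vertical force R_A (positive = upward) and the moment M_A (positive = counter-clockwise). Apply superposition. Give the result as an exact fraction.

R_A = 19 kN, M_A = 7 kN·m

Load 1 — point force P=19 kN at a=1 m (b=L-a=3):
  R_A = P = 19 kN
  M_A = Pa = 19·1 = 19 kN·m
Load 2 — applied couple M₀=12 kN·m at a=8/5 m (b=L-a=12/5):
  R_A = 0 kN
  M_A = -M₀ = -12 kN·m
Superposition: R_A = 19 kN, M_A = 7 kN·m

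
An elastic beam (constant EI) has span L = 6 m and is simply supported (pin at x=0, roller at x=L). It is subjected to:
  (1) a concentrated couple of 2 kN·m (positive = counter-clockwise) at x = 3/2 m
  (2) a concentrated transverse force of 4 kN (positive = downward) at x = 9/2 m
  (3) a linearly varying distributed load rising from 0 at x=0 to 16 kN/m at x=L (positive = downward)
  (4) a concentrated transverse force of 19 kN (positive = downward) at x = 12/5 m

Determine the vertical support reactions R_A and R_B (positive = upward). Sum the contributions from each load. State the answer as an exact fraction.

Load 1 — applied couple M₀=2 kN·m at a=3/2 m (b=L-a=9/2):
  R_A = M₀/L = 2/6 = 1/3 kN
  R_B = -M₀/L = -2/6 = -1/3 kN
Load 2 — point force P=4 kN at a=9/2 m (b=L-a=3/2):
  R_A = Pb/L = 4·(3/2)/6 = 1 kN
  R_B = Pa/L = 4·(9/2)/6 = 3 kN
Load 3 — triangular load w₀=16 kN/m (0→w₀ over full span):
  R_A = w₀L/6 = 16·6/6 = 16 kN
  R_B = w₀L/3 = 16·6/3 = 32 kN
Load 4 — point force P=19 kN at a=12/5 m (b=L-a=18/5):
  R_A = Pb/L = 19·(18/5)/6 = 57/5 kN
  R_B = Pa/L = 19·(12/5)/6 = 38/5 kN
Superposition: R_A = 431/15 kN, R_B = 634/15 kN

R_A = 431/15 kN, R_B = 634/15 kN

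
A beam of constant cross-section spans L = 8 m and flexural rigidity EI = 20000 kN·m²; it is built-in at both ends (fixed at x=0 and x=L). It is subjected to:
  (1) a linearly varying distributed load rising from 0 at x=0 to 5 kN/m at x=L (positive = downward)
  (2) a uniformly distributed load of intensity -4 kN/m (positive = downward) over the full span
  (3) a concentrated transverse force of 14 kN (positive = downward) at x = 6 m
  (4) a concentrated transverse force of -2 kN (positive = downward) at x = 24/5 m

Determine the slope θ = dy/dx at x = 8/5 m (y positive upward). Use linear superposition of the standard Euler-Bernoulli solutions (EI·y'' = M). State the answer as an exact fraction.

θ(8/5) = 6523/46875000 rad

Load 1 — triangular load w₀=5 kN/m (0→w₀ over full span):
  θ_1 = -w₀(2x(L-x)(L-2x)(x+2L)+x²(L-x)²)/(120LEI) = -5·(2·(8/5)·(8-(8/5))·(8-2·(8/5))·((8/5)+2·8)+(8/5)²·(8-(8/5))²)/(120·8·20000) = -112/234375 rad
Load 2 — uniform load w=-4 kN/m over full span:
  θ_2 = -wx(L-x)(L-2x)/(12EI) = -(-4)·(8/5)·(8-(8/5))·(8-2·(8/5))/(12·20000) = 64/78125 rad
Load 3 — point force P=14 kN at a=6 m (b=L-a=2):
  θ_3 = -Pb²x(2aL-(3a+b)x)/(2L³EI)  [x≤a] = -14·2²·(8/5)·(2·6·8-(3·6+2)·(8/5))/(2·8³·20000) = -7/25000 rad
Load 4 — point force P=-2 kN at a=24/5 m (b=L-a=16/5):
  θ_4 = -Pb²x(2aL-(3a+b)x)/(2L³EI)  [x≤a] = -(-2)·(16/5)²·(8/5)·(2·(24/5)·8-(3·(24/5)+(16/5))·(8/5))/(2·8³·20000) = 152/1953125 rad
Superposition: θ = Σ θ_i = 6523/46875000 rad ≈ 0.000139 rad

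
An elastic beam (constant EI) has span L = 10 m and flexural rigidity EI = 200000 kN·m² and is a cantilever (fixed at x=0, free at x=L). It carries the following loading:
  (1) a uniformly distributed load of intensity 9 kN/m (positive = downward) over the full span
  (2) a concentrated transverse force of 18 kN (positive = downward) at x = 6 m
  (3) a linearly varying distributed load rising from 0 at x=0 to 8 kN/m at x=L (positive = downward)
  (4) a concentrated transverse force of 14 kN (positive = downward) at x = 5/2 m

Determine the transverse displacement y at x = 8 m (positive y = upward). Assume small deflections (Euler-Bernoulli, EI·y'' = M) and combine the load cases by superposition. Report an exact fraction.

y(8) = -3170399/40000000 m

Load 1 — uniform load w=9 kN/m over full span:
  y_1 = -wx²(x²-4Lx+6L²)/(24EI) = -9·8²·(8²-4·10·8+6·10²)/(24·200000) = -129/3125 m
Load 2 — point force P=18 kN at a=6 m (b=L-a=4):
  y_2 = -Pa²(3x-a)/(6EI)  [x>a] = -18·6²·(3·8-6)/(6·200000) = -243/25000 m
Load 3 — triangular load w₀=8 kN/m (0→w₀ over full span):
  y_3 = (w₀Lx³/12-w₀L²x²/6-w₀x⁵/(120L))/EI = (8·10·8³/12-8·10²·8²/6-8·8⁵/(120·10))/200000 = -6256/234375 m
Load 4 — point force P=14 kN at a=5/2 m (b=L-a=15/2):
  y_4 = -Pa²(3x-a)/(6EI)  [x>a] = -14·(5/2)²·(3·8-(5/2))/(6·200000) = -301/192000 m
Superposition: y = Σ y_i = -3170399/40000000 m ≈ -0.079260 m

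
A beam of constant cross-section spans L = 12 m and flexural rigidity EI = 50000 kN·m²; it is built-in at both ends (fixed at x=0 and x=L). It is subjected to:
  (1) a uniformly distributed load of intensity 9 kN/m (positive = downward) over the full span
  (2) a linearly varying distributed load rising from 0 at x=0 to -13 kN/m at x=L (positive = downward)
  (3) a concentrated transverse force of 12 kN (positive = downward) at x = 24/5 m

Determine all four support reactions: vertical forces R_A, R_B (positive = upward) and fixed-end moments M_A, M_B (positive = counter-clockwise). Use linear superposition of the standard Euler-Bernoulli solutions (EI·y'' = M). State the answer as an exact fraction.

Load 1 — uniform load w=9 kN/m over full span:
  R_A = wL/2 = 9·12/2 = 54 kN
  M_A = wL²/12 = 9·12²/12 = 108 kN·m
  R_B = wL/2 = 9·12/2 = 54 kN
  M_B = -wL²/12 = -9·12²/12 = -108 kN·m
Load 2 — triangular load w₀=-13 kN/m (0→w₀ over full span):
  R_A = 3w₀L/20 = 3·(-13)·12/20 = -117/5 kN
  M_A = w₀L²/30 = (-13)·12²/30 = -312/5 kN·m
  R_B = 7w₀L/20 = 7·(-13)·12/20 = -273/5 kN
  M_B = -w₀L²/20 = -(-13)·12²/20 = 468/5 kN·m
Load 3 — point force P=12 kN at a=24/5 m (b=L-a=36/5):
  R_A = Pb²(3a+b)/L³ = 12·(36/5)²·(3·(24/5)+(36/5))/12³ = 972/125 kN
  M_A = Pab²/L² = 12·(24/5)·(36/5)²/12² = 2592/125 kN·m
  R_B = Pa²(a+3b)/L³ = 12·(24/5)²·((24/5)+3·(36/5))/12³ = 528/125 kN
  M_B = -Pa²b/L² = -12·(24/5)²·(36/5)/12² = -1728/125 kN·m
Superposition: R_A = 4797/125 kN, M_A = 8292/125 kN·m, R_B = 453/125 kN, M_B = -3528/125 kN·m

R_A = 4797/125 kN, M_A = 8292/125 kN·m, R_B = 453/125 kN, M_B = -3528/125 kN·m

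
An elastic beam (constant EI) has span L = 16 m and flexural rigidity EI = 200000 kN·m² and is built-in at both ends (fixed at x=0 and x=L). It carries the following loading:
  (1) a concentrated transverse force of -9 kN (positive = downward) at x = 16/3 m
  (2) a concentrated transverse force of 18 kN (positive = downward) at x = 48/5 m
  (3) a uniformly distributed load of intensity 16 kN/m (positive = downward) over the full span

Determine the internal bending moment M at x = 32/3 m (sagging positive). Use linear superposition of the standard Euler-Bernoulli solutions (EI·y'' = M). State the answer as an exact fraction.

Load 1 — point force P=-9 kN at a=16/3 m (b=L-a=32/3):
  M_1 = Pa²(a+3b)(L-x)/L³ - Pa²b/L²  [x>a] = (-9)·(16/3)²·((16/3)+3·(32/3))·(16-(32/3))/16³ - (-9)·(16/3)²·(32/3)/16² = -16/9 kN·m
Load 2 — point force P=18 kN at a=48/5 m (b=L-a=32/5):
  M_2 = Pa²(a+3b)(L-x)/L³ - Pa²b/L²  [x>a] = 18·(48/5)²·((48/5)+3·(32/5))·(16-(32/3))/16³ - 18·(48/5)²·(32/5)/16² = 2592/125 kN·m
Load 3 — uniform load w=16 kN/m over full span:
  M_3 = wLx/2 - wL²/12 - wx²/2 = 16·16·(32/3)/2 - 16·16²/12 - 16·(32/3)²/2 = 1024/9 kN·m
Superposition: M = Σ M_i = 16592/125 kN·m ≈ 132.736000 kN·m

M(32/3) = 16592/125 kN·m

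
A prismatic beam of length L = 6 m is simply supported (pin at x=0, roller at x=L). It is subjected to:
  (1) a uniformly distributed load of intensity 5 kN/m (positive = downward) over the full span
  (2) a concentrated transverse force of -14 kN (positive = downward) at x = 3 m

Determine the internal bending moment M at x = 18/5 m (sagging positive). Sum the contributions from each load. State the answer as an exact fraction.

M(18/5) = 24/5 kN·m

Load 1 — uniform load w=5 kN/m over full span:
  M_1 = wx(L-x)/2 = 5·(18/5)·(6-(18/5))/2 = 108/5 kN·m
Load 2 — point force P=-14 kN at a=3 m (b=L-a=3):
  M_2 = Pa(L-x)/L  [x>a] = (-14)·3·(6-(18/5))/6 = -84/5 kN·m
Superposition: M = Σ M_i = 24/5 kN·m ≈ 4.800000 kN·m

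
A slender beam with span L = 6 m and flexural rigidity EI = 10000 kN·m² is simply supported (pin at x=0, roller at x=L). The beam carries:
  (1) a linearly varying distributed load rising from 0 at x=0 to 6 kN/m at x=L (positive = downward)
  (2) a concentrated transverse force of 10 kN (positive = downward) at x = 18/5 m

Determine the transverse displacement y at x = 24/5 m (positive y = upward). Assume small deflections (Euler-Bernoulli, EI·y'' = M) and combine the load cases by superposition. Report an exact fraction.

Load 1 — triangular load w₀=6 kN/m (0→w₀ over full span):
  y_1 = -w₀x(7L⁴-10L²x²+3x⁴)/(360LEI) = -6·(24/5)·(7·6⁴-10·6²·(24/5)²+3·(24/5)⁴)/(360·6·10000) = -30861/9765625 m
Load 2 — point force P=10 kN at a=18/5 m (b=L-a=12/5):
  y_2 = -Pa(L-x)(2Lx-a²-x²)/(6LEI)  [x>a] = -10·(18/5)·(6-(24/5))·(2·6·(24/5)-(18/5)²-(24/5)²)/(6·6·10000) = -81/31250 m
Superposition: y = Σ y_i = -112347/19531250 m ≈ -0.005752 m

y(24/5) = -112347/19531250 m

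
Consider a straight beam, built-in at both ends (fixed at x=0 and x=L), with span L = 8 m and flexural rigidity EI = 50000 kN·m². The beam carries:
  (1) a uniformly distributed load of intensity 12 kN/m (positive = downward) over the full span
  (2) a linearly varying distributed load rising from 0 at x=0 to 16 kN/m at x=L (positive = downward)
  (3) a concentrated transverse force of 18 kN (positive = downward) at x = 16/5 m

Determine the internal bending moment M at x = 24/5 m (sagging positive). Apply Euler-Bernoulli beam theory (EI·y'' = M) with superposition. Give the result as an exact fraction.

M(24/5) = 104576/1875 kN·m

Load 1 — uniform load w=12 kN/m over full span:
  M_1 = wLx/2 - wL²/12 - wx²/2 = 12·8·(24/5)/2 - 12·8²/12 - 12·(24/5)²/2 = 704/25 kN·m
Load 2 — triangular load w₀=16 kN/m (0→w₀ over full span):
  M_2 = 3w₀Lx/20 - w₀L²/30 - w₀x³/(6L) = 3·16·8·(24/5)/20 - 16·8²/30 - 16·(24/5)³/(6·8) = 7936/375 kN·m
Load 3 — point force P=18 kN at a=16/5 m (b=L-a=24/5):
  M_3 = Pa²(a+3b)(L-x)/L³ - Pa²b/L²  [x>a] = 18·(16/5)²·((16/5)+3·(24/5))·(8-(24/5))/8³ - 18·(16/5)²·(24/5)/8² = 4032/625 kN·m
Superposition: M = Σ M_i = 104576/1875 kN·m ≈ 55.773867 kN·m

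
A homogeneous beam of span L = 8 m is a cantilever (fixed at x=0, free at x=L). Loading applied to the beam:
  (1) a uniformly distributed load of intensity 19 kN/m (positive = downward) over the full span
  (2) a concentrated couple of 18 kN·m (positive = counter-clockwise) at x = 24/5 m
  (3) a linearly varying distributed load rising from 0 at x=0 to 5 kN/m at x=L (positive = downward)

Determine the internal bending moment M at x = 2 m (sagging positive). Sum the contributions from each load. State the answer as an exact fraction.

M(2) = -783/2 kN·m

Load 1 — uniform load w=19 kN/m over full span:
  M_1 = -w(L-x)²/2 = -19·(8-2)²/2 = -342 kN·m
Load 2 — applied couple M₀=18 kN·m at a=24/5 m (b=L-a=16/5):
  M_2 = M₀  [x≤a] = 18 = 18 kN·m
Load 3 — triangular load w₀=5 kN/m (0→w₀ over full span):
  M_3 = w₀Lx/2 - w₀L²/3 - w₀x³/(6L) = 5·8·2/2 - 5·8²/3 - 5·2³/(6·8) = -135/2 kN·m
Superposition: M = Σ M_i = -783/2 kN·m ≈ -391.500000 kN·m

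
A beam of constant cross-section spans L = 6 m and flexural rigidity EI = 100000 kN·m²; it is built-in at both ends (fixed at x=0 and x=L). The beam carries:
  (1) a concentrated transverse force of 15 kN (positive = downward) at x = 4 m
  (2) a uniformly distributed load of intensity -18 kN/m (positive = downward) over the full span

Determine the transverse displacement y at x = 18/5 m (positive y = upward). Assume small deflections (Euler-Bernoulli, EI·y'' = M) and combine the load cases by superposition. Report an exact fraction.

y(18/5) = 6723/15625000 m

Load 1 — point force P=15 kN at a=4 m (b=L-a=2):
  y_1 = -Pb²x²(3aL-(3a+b)x)/(6L³EI)  [x≤a] = -15·2²·(18/5)²·(3·4·6-(3·4+2)·(18/5))/(6·6³·100000) = -81/625000 m
Load 2 — uniform load w=-18 kN/m over full span:
  y_2 = -wx²(L-x)²/(24EI) = -(-18)·(18/5)²·(6-(18/5))²/(24·100000) = 2187/3906250 m
Superposition: y = Σ y_i = 6723/15625000 m ≈ 0.000430 m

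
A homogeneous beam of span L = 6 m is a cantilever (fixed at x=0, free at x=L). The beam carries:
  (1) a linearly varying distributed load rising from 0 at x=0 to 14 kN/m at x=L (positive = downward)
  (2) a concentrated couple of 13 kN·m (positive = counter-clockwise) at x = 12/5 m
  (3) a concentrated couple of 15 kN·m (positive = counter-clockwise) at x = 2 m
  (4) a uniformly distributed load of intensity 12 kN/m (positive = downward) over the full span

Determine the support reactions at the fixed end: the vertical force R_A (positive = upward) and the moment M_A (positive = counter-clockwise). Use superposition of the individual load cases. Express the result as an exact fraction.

Load 1 — triangular load w₀=14 kN/m (0→w₀ over full span):
  R_A = w₀L/2 = 14·6/2 = 42 kN
  M_A = w₀L²/3 = 14·6²/3 = 168 kN·m
Load 2 — applied couple M₀=13 kN·m at a=12/5 m (b=L-a=18/5):
  R_A = 0 kN
  M_A = -M₀ = -13 kN·m
Load 3 — applied couple M₀=15 kN·m at a=2 m (b=L-a=4):
  R_A = 0 kN
  M_A = -M₀ = -15 kN·m
Load 4 — uniform load w=12 kN/m over full span:
  R_A = wL = 12·6 = 72 kN
  M_A = wL²/2 = 12·6²/2 = 216 kN·m
Superposition: R_A = 114 kN, M_A = 356 kN·m

R_A = 114 kN, M_A = 356 kN·m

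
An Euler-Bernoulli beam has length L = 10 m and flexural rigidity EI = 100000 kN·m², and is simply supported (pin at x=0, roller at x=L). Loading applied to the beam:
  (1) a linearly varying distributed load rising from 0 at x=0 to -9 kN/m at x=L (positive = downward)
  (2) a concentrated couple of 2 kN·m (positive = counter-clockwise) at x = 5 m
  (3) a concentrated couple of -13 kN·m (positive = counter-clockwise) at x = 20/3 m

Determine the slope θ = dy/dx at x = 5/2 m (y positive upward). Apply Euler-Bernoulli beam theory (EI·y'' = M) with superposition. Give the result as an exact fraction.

Load 1 — triangular load w₀=-9 kN/m (0→w₀ over full span):
  θ_1 = -w₀(7L⁴-30L²x²+15x⁴)/(360LEI) = -(-9)·(7·10⁴-30·10²·(5/2)²+15·(5/2)⁴)/(360·10·100000) = 1327/1024000 rad
Load 2 — applied couple M₀=2 kN·m at a=5 m (b=L-a=5):
  θ_2 = (M₀x²/(2L)+C₁)/EI  [x≤a] with C₁=M₀(3b²-L²)/(6L)=-5/6 = (2·(5/2)²/(2·10)+(-5/6))/100000 = -1/480000 rad
Load 3 — applied couple M₀=-13 kN·m at a=20/3 m (b=L-a=10/3):
  θ_3 = (M₀x²/(2L)+C₁)/EI  [x≤a] with C₁=M₀(3b²-L²)/(6L)=130/9 = ((-13)·(5/2)²/(2·10)+(130/9))/100000 = 299/2880000 rad
Superposition: θ = Σ θ_i = 64403/46080000 rad ≈ 0.001398 rad

θ(5/2) = 64403/46080000 rad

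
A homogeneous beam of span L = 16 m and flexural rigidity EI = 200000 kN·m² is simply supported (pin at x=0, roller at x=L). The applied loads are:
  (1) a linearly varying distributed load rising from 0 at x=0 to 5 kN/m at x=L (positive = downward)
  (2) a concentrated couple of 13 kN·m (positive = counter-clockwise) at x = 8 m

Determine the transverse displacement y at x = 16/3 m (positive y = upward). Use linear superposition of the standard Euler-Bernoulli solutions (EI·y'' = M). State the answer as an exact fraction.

Load 1 — triangular load w₀=5 kN/m (0→w₀ over full span):
  y_1 = -w₀x(7L⁴-10L²x²+3x⁴)/(360LEI) = -5·(16/3)·(7·16⁴-10·16²·(16/3)²+3·(16/3)⁴)/(360·16·200000) = -4096/455625 m
Load 2 — applied couple M₀=13 kN·m at a=8 m (b=L-a=8):
  y_2 = (M₀x³/(6L)+C₁x)/EI  [x≤a] with C₁=M₀(3b²-L²)/(6L)=-26/3 = (13·(16/3)³/(6·16)+(-26/3)·(16/3))/200000 = -13/101250 m
Superposition: y = Σ y_i = -8309/911250 m ≈ -0.009118 m

y(16/3) = -8309/911250 m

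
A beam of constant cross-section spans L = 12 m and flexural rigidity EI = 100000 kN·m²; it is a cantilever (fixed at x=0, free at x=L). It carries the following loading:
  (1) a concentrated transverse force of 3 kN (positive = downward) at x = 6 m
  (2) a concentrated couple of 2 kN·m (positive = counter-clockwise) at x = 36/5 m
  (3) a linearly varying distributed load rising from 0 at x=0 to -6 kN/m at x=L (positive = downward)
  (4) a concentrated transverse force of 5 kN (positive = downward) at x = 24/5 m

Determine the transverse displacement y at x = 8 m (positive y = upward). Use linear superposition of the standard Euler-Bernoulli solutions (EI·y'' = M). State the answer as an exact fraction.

y(8) = 105961/1875000 m

Load 1 — point force P=3 kN at a=6 m (b=L-a=6):
  y_1 = -Pa²(3x-a)/(6EI)  [x>a] = -3·6²·(3·8-6)/(6·100000) = -81/25000 m
Load 2 — applied couple M₀=2 kN·m at a=36/5 m (b=L-a=24/5):
  y_2 = M₀a(2x-a)/(2EI)  [x>a] = 2·(36/5)·(2·8-(36/5))/(2·100000) = 99/156250 m
Load 3 — triangular load w₀=-6 kN/m (0→w₀ over full span):
  y_3 = (w₀Lx³/12-w₀L²x²/6-w₀x⁵/(120L))/EI = ((-6)·12·8³/12-(-6)·12²·8²/6-(-6)·8⁵/(120·12))/100000 = 2944/46875 m
Load 4 — point force P=5 kN at a=24/5 m (b=L-a=36/5):
  y_4 = -Pa²(3x-a)/(6EI)  [x>a] = -5·(24/5)²·(3·8-(24/5))/(6·100000) = -288/78125 m
Superposition: y = Σ y_i = 105961/1875000 m ≈ 0.056513 m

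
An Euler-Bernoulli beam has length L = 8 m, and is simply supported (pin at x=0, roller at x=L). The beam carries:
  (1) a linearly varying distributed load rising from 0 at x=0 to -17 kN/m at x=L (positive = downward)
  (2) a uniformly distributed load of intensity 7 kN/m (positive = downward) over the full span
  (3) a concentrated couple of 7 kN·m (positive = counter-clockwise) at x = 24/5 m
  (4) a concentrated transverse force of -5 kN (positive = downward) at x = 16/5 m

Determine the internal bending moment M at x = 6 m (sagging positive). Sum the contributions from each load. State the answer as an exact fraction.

Load 1 — triangular load w₀=-17 kN/m (0→w₀ over full span):
  M_1 = w₀Lx/6 - w₀x³/(6L) = (-17)·8·6/6 - (-17)·6³/(6·8) = -119/2 kN·m
Load 2 — uniform load w=7 kN/m over full span:
  M_2 = wx(L-x)/2 = 7·6·(8-6)/2 = 42 kN·m
Load 3 — applied couple M₀=7 kN·m at a=24/5 m (b=L-a=16/5):
  M_3 = M₀x/L - M₀  [x>a] = 7·6/8 - 7 = -7/4 kN·m
Load 4 — point force P=-5 kN at a=16/5 m (b=L-a=24/5):
  M_4 = Pa(L-x)/L  [x>a] = (-5)·(16/5)·(8-6)/8 = -4 kN·m
Superposition: M = Σ M_i = -93/4 kN·m ≈ -23.250000 kN·m

M(6) = -93/4 kN·m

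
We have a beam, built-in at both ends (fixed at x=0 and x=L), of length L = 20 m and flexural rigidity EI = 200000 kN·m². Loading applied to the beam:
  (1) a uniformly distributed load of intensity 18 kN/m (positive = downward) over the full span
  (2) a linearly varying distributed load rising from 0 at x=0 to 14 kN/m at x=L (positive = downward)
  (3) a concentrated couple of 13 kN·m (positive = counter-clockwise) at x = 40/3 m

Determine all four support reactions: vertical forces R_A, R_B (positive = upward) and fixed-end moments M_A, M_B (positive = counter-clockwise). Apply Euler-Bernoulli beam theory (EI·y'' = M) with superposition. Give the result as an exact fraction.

R_A = 3343/15 kN, M_A = 791 kN·m, R_B = 4157/15 kN, M_B = -880 kN·m

Load 1 — uniform load w=18 kN/m over full span:
  R_A = wL/2 = 18·20/2 = 180 kN
  M_A = wL²/12 = 18·20²/12 = 600 kN·m
  R_B = wL/2 = 18·20/2 = 180 kN
  M_B = -wL²/12 = -18·20²/12 = -600 kN·m
Load 2 — triangular load w₀=14 kN/m (0→w₀ over full span):
  R_A = 3w₀L/20 = 3·14·20/20 = 42 kN
  M_A = w₀L²/30 = 14·20²/30 = 560/3 kN·m
  R_B = 7w₀L/20 = 7·14·20/20 = 98 kN
  M_B = -w₀L²/20 = -14·20²/20 = -280 kN·m
Load 3 — applied couple M₀=13 kN·m at a=40/3 m (b=L-a=20/3):
  R_A = 6M₀ab/L³ = 6·13·(40/3)·(20/3)/20³ = 13/15 kN
  M_A = M₀b(2a-b)/L² = 13·(20/3)·(2·(40/3)-(20/3))/20² = 13/3 kN·m
  R_B = -6M₀ab/L³ = -6·13·(40/3)·(20/3)/20³ = -13/15 kN
  M_B = M₀a(2b-a)/L² = 13·(40/3)·(2·(20/3)-(40/3))/20² = 0 kN·m
Superposition: R_A = 3343/15 kN, M_A = 791 kN·m, R_B = 4157/15 kN, M_B = -880 kN·m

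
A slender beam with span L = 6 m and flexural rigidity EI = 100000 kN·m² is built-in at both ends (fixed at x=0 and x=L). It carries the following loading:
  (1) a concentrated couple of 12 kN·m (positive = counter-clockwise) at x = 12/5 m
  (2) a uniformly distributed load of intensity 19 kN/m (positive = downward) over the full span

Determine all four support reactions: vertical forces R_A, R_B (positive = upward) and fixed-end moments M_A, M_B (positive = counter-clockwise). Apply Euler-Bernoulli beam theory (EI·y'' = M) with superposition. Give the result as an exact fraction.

Load 1 — applied couple M₀=12 kN·m at a=12/5 m (b=L-a=18/5):
  R_A = 6M₀ab/L³ = 6·12·(12/5)·(18/5)/6³ = 72/25 kN
  M_A = M₀b(2a-b)/L² = 12·(18/5)·(2·(12/5)-(18/5))/6² = 36/25 kN·m
  R_B = -6M₀ab/L³ = -6·12·(12/5)·(18/5)/6³ = -72/25 kN
  M_B = M₀a(2b-a)/L² = 12·(12/5)·(2·(18/5)-(12/5))/6² = 96/25 kN·m
Load 2 — uniform load w=19 kN/m over full span:
  R_A = wL/2 = 19·6/2 = 57 kN
  M_A = wL²/12 = 19·6²/12 = 57 kN·m
  R_B = wL/2 = 19·6/2 = 57 kN
  M_B = -wL²/12 = -19·6²/12 = -57 kN·m
Superposition: R_A = 1497/25 kN, M_A = 1461/25 kN·m, R_B = 1353/25 kN, M_B = -1329/25 kN·m

R_A = 1497/25 kN, M_A = 1461/25 kN·m, R_B = 1353/25 kN, M_B = -1329/25 kN·m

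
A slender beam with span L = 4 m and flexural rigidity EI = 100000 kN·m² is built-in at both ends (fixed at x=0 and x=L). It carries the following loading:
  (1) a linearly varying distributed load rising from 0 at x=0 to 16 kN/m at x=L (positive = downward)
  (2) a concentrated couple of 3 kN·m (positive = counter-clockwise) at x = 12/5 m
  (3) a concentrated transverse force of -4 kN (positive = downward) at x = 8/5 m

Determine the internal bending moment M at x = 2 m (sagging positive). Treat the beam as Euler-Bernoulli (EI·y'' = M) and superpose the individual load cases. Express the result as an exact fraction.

Load 1 — triangular load w₀=16 kN/m (0→w₀ over full span):
  M_1 = 3w₀Lx/20 - w₀L²/30 - w₀x³/(6L) = 3·16·4·2/20 - 16·4²/30 - 16·2³/(6·4) = 16/3 kN·m
Load 2 — applied couple M₀=3 kN·m at a=12/5 m (b=L-a=8/5):
  M_2 = R_Ax - M_A  [x≤a] with R_A=27/25, M_A=24/25 = (27/25)·2 - (24/25) = 6/5 kN·m
Load 3 — point force P=-4 kN at a=8/5 m (b=L-a=12/5):
  M_3 = Pa²(a+3b)(L-x)/L³ - Pa²b/L²  [x>a] = (-4)·(8/5)²·((8/5)+3·(12/5))·(4-2)/4³ - (-4)·(8/5)²·(12/5)/4² = -32/25 kN·m
Superposition: M = Σ M_i = 394/75 kN·m ≈ 5.253333 kN·m

M(2) = 394/75 kN·m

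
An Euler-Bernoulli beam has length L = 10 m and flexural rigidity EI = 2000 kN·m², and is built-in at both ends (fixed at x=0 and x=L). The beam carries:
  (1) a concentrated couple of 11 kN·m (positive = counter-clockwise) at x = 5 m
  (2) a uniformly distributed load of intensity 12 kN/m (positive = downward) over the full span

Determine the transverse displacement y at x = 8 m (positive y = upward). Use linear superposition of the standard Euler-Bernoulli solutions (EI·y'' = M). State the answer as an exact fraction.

y(8) = -1247/20000 m

Load 1 — applied couple M₀=11 kN·m at a=5 m (b=L-a=5):
  y_1 = (R_Ax³/6 - M_Ax²/2 - M₀(x-a)²/2)/EI  [x>a] with R_A=33/20, M_A=11/4 = ((33/20)·8³/6 - (11/4)·8²/2 - 11·(8-5)²/2)/2000 = 33/20000 m
Load 2 — uniform load w=12 kN/m over full span:
  y_2 = -wx²(L-x)²/(24EI) = -12·8²·(10-8)²/(24·2000) = -8/125 m
Superposition: y = Σ y_i = -1247/20000 m ≈ -0.062350 m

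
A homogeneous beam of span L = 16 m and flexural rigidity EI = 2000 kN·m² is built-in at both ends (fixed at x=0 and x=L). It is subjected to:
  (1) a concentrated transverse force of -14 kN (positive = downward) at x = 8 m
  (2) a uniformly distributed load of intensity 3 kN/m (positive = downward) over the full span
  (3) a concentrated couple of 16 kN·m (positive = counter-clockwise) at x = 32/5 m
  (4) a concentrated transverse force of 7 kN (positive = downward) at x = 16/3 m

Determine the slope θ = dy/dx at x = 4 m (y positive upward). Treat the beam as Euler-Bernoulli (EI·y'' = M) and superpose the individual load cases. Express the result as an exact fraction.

Load 1 — point force P=-14 kN at a=8 m (b=L-a=8):
  θ_1 = -Pb²x(2aL-(3a+b)x)/(2L³EI)  [x≤a] = -(-14)·8²·4·(2·8·16-(3·8+8)·4)/(2·16³·2000) = 7/250 rad
Load 2 — uniform load w=3 kN/m over full span:
  θ_2 = -wx(L-x)(L-2x)/(12EI) = -3·4·(16-4)·(16-2·4)/(12·2000) = -6/125 rad
Load 3 — applied couple M₀=16 kN·m at a=32/5 m (b=L-a=48/5):
  θ_3 = (R_Ax²/2 - M_Ax)/EI  [x≤a] with R_A=36/25, M_A=48/25 = ((36/25)·4²/2 - (48/25)·4)/2000 = 6/3125 rad
Load 4 — point force P=7 kN at a=16/3 m (b=L-a=32/3):
  θ_4 = -Pb²x(2aL-(3a+b)x)/(2L³EI)  [x≤a] = -7·(32/3)²·4·(2·(16/3)·16-(3·(16/3)+(32/3))·4)/(2·16³·2000) = -14/1125 rad
Superposition: θ = Σ θ_i = -1717/56250 rad ≈ -0.030524 rad

θ(4) = -1717/56250 rad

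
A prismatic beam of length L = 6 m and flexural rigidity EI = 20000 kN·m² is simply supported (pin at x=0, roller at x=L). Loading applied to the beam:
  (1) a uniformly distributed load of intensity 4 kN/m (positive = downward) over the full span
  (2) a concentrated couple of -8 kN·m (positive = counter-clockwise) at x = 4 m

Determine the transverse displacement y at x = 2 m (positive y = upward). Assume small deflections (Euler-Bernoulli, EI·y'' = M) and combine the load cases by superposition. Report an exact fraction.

y(2) = -14/5625 m

Load 1 — uniform load w=4 kN/m over full span:
  y_1 = -wx(L³-2Lx²+x³)/(24EI) = -4·2·(6³-2·6·2²+2³)/(24·20000) = -11/3750 m
Load 2 — applied couple M₀=-8 kN·m at a=4 m (b=L-a=2):
  y_2 = (M₀x³/(6L)+C₁x)/EI  [x≤a] with C₁=M₀(3b²-L²)/(6L)=16/3 = ((-8)·2³/(6·6)+(16/3)·2)/20000 = 1/2250 m
Superposition: y = Σ y_i = -14/5625 m ≈ -0.002489 m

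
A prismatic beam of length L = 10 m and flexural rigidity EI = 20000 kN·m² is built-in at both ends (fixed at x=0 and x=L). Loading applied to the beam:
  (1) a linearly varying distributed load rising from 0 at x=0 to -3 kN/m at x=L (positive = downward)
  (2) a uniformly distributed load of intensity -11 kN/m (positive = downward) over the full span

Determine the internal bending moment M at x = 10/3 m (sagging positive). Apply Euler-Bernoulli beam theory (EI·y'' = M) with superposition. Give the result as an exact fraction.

Load 1 — triangular load w₀=-3 kN/m (0→w₀ over full span):
  M_1 = 3w₀Lx/20 - w₀L²/30 - w₀x³/(6L) = 3·(-3)·10·(10/3)/20 - (-3)·10²/30 - (-3)·(10/3)³/(6·10) = -85/27 kN·m
Load 2 — uniform load w=-11 kN/m over full span:
  M_2 = wLx/2 - wL²/12 - wx²/2 = (-11)·10·(10/3)/2 - (-11)·10²/12 - (-11)·(10/3)²/2 = -275/9 kN·m
Superposition: M = Σ M_i = -910/27 kN·m ≈ -33.703704 kN·m

M(10/3) = -910/27 kN·m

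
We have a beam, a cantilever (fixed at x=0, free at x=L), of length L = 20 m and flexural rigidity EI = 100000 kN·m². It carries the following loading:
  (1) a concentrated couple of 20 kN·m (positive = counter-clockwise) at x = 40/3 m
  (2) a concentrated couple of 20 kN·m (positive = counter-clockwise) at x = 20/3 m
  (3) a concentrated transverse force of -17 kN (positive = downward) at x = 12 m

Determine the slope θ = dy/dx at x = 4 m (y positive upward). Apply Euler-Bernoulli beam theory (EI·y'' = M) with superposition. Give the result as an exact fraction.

θ(4) = 21/2500 rad

Load 1 — applied couple M₀=20 kN·m at a=40/3 m (b=L-a=20/3):
  θ_1 = M₀x/EI  [x≤a] = 20·4/100000 = 1/1250 rad
Load 2 — applied couple M₀=20 kN·m at a=20/3 m (b=L-a=40/3):
  θ_2 = M₀x/EI  [x≤a] = 20·4/100000 = 1/1250 rad
Load 3 — point force P=-17 kN at a=12 m (b=L-a=8):
  θ_3 = -Px(2a-x)/(2EI)  [x≤a] = -(-17)·4·(2·12-4)/(2·100000) = 17/2500 rad
Superposition: θ = Σ θ_i = 21/2500 rad ≈ 0.008400 rad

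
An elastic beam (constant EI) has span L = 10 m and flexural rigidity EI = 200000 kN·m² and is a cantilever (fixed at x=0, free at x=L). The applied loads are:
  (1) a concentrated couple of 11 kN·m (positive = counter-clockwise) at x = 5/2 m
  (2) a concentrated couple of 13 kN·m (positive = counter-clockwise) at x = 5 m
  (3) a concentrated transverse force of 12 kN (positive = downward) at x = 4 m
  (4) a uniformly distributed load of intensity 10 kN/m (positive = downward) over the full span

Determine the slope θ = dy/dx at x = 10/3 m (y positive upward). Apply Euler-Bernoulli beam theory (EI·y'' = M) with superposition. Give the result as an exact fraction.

Load 1 — applied couple M₀=11 kN·m at a=5/2 m (b=L-a=15/2):
  θ_1 = M₀a/EI  [x>a] = 11·(5/2)/200000 = 11/80000 rad
Load 2 — applied couple M₀=13 kN·m at a=5 m (b=L-a=5):
  θ_2 = M₀x/EI  [x≤a] = 13·(10/3)/200000 = 13/60000 rad
Load 3 — point force P=12 kN at a=4 m (b=L-a=6):
  θ_3 = -Px(2a-x)/(2EI)  [x≤a] = -12·(10/3)·(2·4-(10/3))/(2·200000) = -7/15000 rad
Load 4 — uniform load w=10 kN/m over full span:
  θ_4 = -wx(x²-3Lx+3L²)/(6EI) = -10·(10/3)·((10/3)²-3·10·(10/3)+3·10²)/(6·200000) = -19/3240 rad
Superposition: θ = Σ θ_i = -38729/6480000 rad ≈ -0.005977 rad

θ(10/3) = -38729/6480000 rad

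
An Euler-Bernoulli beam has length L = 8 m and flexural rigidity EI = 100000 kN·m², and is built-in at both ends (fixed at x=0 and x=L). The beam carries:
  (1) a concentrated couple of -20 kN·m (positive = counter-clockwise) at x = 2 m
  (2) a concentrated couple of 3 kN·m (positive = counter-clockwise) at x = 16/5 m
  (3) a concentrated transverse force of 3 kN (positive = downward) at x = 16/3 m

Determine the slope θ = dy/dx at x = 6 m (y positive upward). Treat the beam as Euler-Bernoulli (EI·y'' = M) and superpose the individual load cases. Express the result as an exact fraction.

Load 1 — applied couple M₀=-20 kN·m at a=2 m (b=L-a=6):
  θ_1 = (R_Ax²/2 - M_Ax - M₀(x-a))/EI  [x>a] with R_A=-45/16, M_A=15/4 = ((-45/16)·6²/2 - (15/4)·6 - (-20)·(6-2))/100000 = 11/160000 rad
Load 2 — applied couple M₀=3 kN·m at a=16/5 m (b=L-a=24/5):
  θ_2 = (R_Ax²/2 - M_Ax - M₀(x-a))/EI  [x>a] with R_A=27/50, M_A=9/25 = ((27/50)·6²/2 - (9/25)·6 - 3·(6-(16/5)))/100000 = -21/2500000 rad
Load 3 — point force P=3 kN at a=16/3 m (b=L-a=8/3):
  θ_3 = Pa²(L-x)(2bL-(3b+a)(L-x))/(2L³EI)  [x>a] = 3·(16/3)²·(8-6)·(2·(8/3)·8-(3·(8/3)+(16/3))·(8-6))/(2·8³·100000) = 1/37500 rad
Superposition: θ = Σ θ_i = 5221/60000000 rad ≈ 0.000087 rad

θ(6) = 5221/60000000 rad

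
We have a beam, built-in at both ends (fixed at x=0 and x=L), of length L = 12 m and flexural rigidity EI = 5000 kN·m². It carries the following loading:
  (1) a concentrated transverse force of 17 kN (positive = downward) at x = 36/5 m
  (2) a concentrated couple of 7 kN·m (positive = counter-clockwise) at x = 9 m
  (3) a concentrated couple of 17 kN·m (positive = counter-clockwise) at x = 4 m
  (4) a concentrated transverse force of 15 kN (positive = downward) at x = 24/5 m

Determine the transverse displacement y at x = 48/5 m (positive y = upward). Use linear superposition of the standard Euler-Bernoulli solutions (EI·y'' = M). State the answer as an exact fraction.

Load 1 — point force P=17 kN at a=36/5 m (b=L-a=24/5):
  y_1 = -Pa²(L-x)²(3bL-(3b+a)(L-x))/(6L³EI)  [x>a] = -17·(36/5)²·(12-(48/5))²·(3·(24/5)·12-(3·(24/5)+(36/5))·(12-(48/5)))/(6·12³·5000) = -115668/9765625 m
Load 2 — applied couple M₀=7 kN·m at a=9 m (b=L-a=3):
  y_2 = (R_Ax³/6 - M_Ax²/2 - M₀(x-a)²/2)/EI  [x>a] with R_A=21/32, M_A=35/16 = ((21/32)·(48/5)³/6 - (35/16)·(48/5)²/2 - 7·((48/5)-9)²/2)/5000 = -1323/1250000 m
Load 3 — applied couple M₀=17 kN·m at a=4 m (b=L-a=8):
  y_3 = (R_Ax³/6 - M_Ax²/2 - M₀(x-a)²/2)/EI  [x>a] with R_A=17/9, M_A=0 = ((17/9)·(48/5)³/6 - 0·(48/5)²/2 - 17·((48/5)-4)²/2)/5000 = 187/78125 m
Load 4 — point force P=15 kN at a=24/5 m (b=L-a=36/5):
  y_4 = -Pa²(L-x)²(3bL-(3b+a)(L-x))/(6L³EI)  [x>a] = -15·(24/5)²·(12-(48/5))²·(3·(36/5)·12-(3·(36/5)+(24/5))·(12-(48/5)))/(6·12³·5000) = -14688/1953125 m
Superposition: y = Σ y_i = -2817103/156250000 m ≈ -0.018029 m

y(48/5) = -2817103/156250000 m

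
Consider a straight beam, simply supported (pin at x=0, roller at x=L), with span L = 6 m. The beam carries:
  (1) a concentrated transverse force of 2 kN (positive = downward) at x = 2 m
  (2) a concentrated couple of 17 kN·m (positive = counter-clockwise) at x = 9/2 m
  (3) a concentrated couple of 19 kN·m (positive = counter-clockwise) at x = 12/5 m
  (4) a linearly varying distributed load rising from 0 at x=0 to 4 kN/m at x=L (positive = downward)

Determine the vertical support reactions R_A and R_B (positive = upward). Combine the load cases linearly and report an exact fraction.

R_A = 34/3 kN, R_B = 8/3 kN

Load 1 — point force P=2 kN at a=2 m (b=L-a=4):
  R_A = Pb/L = 2·4/6 = 4/3 kN
  R_B = Pa/L = 2·2/6 = 2/3 kN
Load 2 — applied couple M₀=17 kN·m at a=9/2 m (b=L-a=3/2):
  R_A = M₀/L = 17/6 kN
  R_B = -M₀/L = -17/6 kN
Load 3 — applied couple M₀=19 kN·m at a=12/5 m (b=L-a=18/5):
  R_A = M₀/L = 19/6 kN
  R_B = -M₀/L = -19/6 kN
Load 4 — triangular load w₀=4 kN/m (0→w₀ over full span):
  R_A = w₀L/6 = 4·6/6 = 4 kN
  R_B = w₀L/3 = 4·6/3 = 8 kN
Superposition: R_A = 34/3 kN, R_B = 8/3 kN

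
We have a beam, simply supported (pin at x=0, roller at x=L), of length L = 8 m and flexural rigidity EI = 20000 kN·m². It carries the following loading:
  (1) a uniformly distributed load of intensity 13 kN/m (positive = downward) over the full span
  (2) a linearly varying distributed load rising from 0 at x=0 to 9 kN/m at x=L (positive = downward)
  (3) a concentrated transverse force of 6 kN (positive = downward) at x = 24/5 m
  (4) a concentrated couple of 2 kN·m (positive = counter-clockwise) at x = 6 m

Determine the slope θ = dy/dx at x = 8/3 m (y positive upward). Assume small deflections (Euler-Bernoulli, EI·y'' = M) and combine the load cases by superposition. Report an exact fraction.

Load 1 — uniform load w=13 kN/m over full span:
  θ_1 = -w(L³-6Lx²+4x³)/(24EI) = -13·(8³-6·8·(8/3)²+4·(8/3)³)/(24·20000) = -338/50625 rad
Load 2 — triangular load w₀=9 kN/m (0→w₀ over full span):
  θ_2 = -w₀(7L⁴-30L²x²+15x⁴)/(360LEI) = -9·(7·8⁴-30·8²·(8/3)²+15·(8/3)⁴)/(360·8·20000) = -208/84375 rad
Load 3 — point force P=6 kN at a=24/5 m (b=L-a=16/5):
  θ_3 = -Pb(L²-b²-3x²)/(6LEI)  [x≤a] = -6·(16/5)·(8²-(16/5)²-3·(8/3)²)/(6·8·20000) = -152/234375 rad
Load 4 — applied couple M₀=2 kN·m at a=6 m (b=L-a=2):
  θ_4 = (M₀x²/(2L)+C₁)/EI  [x≤a] with C₁=M₀(3b²-L²)/(6L)=-13/6 = (2·(8/3)²/(2·8)+(-13/6))/20000 = -23/360000 rad
Superposition: θ = Σ θ_i = -3990931/405000000 rad ≈ -0.009854 rad

θ(8/3) = -3990931/405000000 rad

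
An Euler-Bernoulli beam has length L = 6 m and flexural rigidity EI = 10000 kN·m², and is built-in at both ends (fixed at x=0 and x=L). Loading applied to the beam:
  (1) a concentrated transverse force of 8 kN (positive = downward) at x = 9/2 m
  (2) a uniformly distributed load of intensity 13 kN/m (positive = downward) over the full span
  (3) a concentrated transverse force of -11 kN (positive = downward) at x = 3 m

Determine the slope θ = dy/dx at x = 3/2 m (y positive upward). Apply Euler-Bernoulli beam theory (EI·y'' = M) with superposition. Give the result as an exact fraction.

Load 1 — point force P=8 kN at a=9/2 m (b=L-a=3/2):
  θ_1 = -Pb²x(2aL-(3a+b)x)/(2L³EI)  [x≤a] = -8·(3/2)²·(3/2)·(2·(9/2)·6-(3·(9/2)+(3/2))·(3/2))/(2·6³·10000) = -63/320000 rad
Load 2 — uniform load w=13 kN/m over full span:
  θ_2 = -wx(L-x)(L-2x)/(12EI) = -13·(3/2)·(6-(3/2))·(6-2·(3/2))/(12·10000) = -351/160000 rad
Load 3 — point force P=-11 kN at a=3 m (b=L-a=3):
  θ_3 = -Pb²x(2aL-(3a+b)x)/(2L³EI)  [x≤a] = -(-11)·3²·(3/2)·(2·3·6-(3·3+3)·(3/2))/(2·6³·10000) = 99/160000 rad
Superposition: θ = Σ θ_i = -567/320000 rad ≈ -0.001772 rad

θ(3/2) = -567/320000 rad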